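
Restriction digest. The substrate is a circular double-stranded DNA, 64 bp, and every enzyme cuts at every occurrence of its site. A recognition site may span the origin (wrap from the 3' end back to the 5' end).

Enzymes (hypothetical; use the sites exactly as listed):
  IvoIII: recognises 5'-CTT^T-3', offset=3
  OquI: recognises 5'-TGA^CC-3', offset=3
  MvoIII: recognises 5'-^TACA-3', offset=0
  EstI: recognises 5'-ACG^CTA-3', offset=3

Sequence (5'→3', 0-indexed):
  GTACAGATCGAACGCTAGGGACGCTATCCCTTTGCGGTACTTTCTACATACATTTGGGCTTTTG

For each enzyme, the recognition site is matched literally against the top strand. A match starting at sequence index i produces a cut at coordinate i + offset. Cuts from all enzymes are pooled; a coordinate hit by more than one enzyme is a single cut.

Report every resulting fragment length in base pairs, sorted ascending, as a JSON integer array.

Scan for sites:
  IvoIII (CTTT, off=3): starts [29, 39, 58] → cuts [32, 42, 61]
  OquI (TGACC, off=3): no sites
  MvoIII (TACA, off=0): starts [1, 44, 48] → cuts [1, 44, 48]
  EstI (ACGCTA, off=3): starts [11, 20] → cuts [14, 23]

Pooled cuts: [1, 14, 23, 32, 42, 44, 48, 61]

Fragments:
  1→14: 13 bp
  14→23: 9 bp
  23→32: 9 bp
  32→42: 10 bp
  42→44: 2 bp
  44→48: 4 bp
  48→61: 13 bp
  61→1 (wrap): 64-61+1 = 4 bp

[2,4,4,9,9,10,13,13]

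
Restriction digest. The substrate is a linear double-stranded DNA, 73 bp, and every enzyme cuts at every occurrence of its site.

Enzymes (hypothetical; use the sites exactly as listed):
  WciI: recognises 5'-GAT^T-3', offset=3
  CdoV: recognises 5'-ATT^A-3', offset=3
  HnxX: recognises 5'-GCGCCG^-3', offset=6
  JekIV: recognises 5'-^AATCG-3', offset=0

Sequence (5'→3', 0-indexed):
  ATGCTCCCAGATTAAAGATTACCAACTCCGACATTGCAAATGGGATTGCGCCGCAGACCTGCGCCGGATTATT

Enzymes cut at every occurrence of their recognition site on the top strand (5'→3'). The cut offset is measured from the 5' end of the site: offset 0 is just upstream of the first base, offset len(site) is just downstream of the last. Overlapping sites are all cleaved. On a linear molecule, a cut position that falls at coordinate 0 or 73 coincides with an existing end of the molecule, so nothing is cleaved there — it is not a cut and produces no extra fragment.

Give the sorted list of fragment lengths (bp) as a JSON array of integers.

[1,1,1,3,3,6,7,12,13,26]

Scan for sites:
  WciI (GATT, off=3): starts [9, 16, 43, 66] → cuts [12, 19, 46, 69]
  CdoV (ATTA, off=3): starts [10, 17, 67] → cuts [13, 20, 70]
  HnxX (GCGCCG, off=6): starts [47, 60] → cuts [53, 66]
  JekIV (AATCG, off=0): no sites

Pooled cuts: [12, 13, 19, 20, 46, 53, 66, 69, 70]

Fragment lengths:
  [0,12): 12 bp
  [12,13): 1 bp
  [13,19): 6 bp
  [19,20): 1 bp
  [20,46): 26 bp
  [46,53): 7 bp
  [53,66): 13 bp
  [66,69): 3 bp
  [69,70): 1 bp
  [70,73): 3 bp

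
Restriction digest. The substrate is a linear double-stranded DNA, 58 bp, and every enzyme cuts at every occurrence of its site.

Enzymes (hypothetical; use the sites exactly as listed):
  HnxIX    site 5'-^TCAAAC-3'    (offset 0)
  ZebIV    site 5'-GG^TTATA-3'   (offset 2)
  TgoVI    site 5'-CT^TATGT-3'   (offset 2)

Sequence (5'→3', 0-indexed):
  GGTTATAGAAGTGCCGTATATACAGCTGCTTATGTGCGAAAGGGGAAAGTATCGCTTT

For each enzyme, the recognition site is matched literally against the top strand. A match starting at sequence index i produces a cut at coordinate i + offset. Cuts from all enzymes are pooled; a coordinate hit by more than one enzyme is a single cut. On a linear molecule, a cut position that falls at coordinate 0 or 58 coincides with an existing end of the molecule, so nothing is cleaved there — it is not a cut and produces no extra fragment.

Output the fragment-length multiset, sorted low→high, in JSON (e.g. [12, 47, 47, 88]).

Scan for sites:
  HnxIX (TCAAAC, off=0): no sites
  ZebIV (GGTTATA, off=2): starts [0] → cuts [2]
  TgoVI (CTTATGT, off=2): starts [28] → cuts [30]

All cut coordinates (distinct, sorted): [2, 30]

Fragments:
  [0,2): 2 bp
  [2,30): 28 bp
  [30,58): 28 bp

[2,28,28]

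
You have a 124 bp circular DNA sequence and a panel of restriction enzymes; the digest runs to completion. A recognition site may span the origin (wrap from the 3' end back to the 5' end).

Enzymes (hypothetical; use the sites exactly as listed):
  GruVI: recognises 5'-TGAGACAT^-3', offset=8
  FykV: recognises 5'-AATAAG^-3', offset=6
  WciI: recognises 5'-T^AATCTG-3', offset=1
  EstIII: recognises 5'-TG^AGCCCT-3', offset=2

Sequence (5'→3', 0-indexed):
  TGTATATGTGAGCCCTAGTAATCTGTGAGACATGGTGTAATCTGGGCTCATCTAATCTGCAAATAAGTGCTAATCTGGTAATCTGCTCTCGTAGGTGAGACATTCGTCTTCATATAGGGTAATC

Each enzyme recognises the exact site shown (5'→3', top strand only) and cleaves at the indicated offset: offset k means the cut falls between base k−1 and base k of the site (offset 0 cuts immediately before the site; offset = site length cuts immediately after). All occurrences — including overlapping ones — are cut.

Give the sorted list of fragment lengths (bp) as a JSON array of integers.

Site scan:
  GruVI (TGAGACAT, off=8): starts [25, 95] → cuts [33, 103]
  FykV (AATAAG, off=6): starts [61] → cuts [67]
  WciI (TAATCTG, off=1): starts [18, 37, 52, 70, 78, 119] → cuts [19, 38, 53, 71, 79, 120]
  EstIII (TGAGCCCT, off=2): starts [8] → cuts [10]

All cut coordinates (distinct, sorted): [10, 19, 33, 38, 53, 67, 71, 79, 103, 120]

Fragments:
  10→19: 9 bp
  19→33: 14 bp
  33→38: 5 bp
  38→53: 15 bp
  53→67: 14 bp
  67→71: 4 bp
  71→79: 8 bp
  79→103: 24 bp
  103→120: 17 bp
  120→10 (wrap): 124-120+10 = 14 bp

[4,5,8,9,14,14,14,15,17,24]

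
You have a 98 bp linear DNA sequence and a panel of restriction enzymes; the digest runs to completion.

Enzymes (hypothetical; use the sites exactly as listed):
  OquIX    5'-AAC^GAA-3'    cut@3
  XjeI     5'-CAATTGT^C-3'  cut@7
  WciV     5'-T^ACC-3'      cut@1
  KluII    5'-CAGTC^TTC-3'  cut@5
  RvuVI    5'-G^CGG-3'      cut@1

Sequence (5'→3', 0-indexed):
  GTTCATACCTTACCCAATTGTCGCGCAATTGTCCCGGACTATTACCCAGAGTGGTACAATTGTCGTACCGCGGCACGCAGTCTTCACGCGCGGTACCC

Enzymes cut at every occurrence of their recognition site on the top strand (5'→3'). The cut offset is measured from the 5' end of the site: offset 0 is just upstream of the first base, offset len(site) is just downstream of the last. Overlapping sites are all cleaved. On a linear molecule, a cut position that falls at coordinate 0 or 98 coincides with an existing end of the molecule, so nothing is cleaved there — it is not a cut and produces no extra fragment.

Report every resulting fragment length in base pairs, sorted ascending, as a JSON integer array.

Per-enzyme occurrences:
  OquIX (AACGAA, off=3): no sites
  XjeI (CAATTGTC, off=7): starts [14, 25, 56] → cuts [21, 32, 63]
  WciV (TACC, off=1): starts [5, 10, 42, 65, 93] → cuts [6, 11, 43, 66, 94]
  KluII (CAGTCTTC, off=5): starts [77] → cuts [82]
  RvuVI (GCGG, off=1): starts [69, 89] → cuts [70, 90]

Pooled cuts: [6, 11, 21, 32, 43, 63, 66, 70, 82, 90, 94]

Fragment lengths:
  [0,6): 6 bp
  [6,11): 5 bp
  [11,21): 10 bp
  [21,32): 11 bp
  [32,43): 11 bp
  [43,63): 20 bp
  [63,66): 3 bp
  [66,70): 4 bp
  [70,82): 12 bp
  [82,90): 8 bp
  [90,94): 4 bp
  [94,98): 4 bp

[3,4,4,4,5,6,8,10,11,11,12,20]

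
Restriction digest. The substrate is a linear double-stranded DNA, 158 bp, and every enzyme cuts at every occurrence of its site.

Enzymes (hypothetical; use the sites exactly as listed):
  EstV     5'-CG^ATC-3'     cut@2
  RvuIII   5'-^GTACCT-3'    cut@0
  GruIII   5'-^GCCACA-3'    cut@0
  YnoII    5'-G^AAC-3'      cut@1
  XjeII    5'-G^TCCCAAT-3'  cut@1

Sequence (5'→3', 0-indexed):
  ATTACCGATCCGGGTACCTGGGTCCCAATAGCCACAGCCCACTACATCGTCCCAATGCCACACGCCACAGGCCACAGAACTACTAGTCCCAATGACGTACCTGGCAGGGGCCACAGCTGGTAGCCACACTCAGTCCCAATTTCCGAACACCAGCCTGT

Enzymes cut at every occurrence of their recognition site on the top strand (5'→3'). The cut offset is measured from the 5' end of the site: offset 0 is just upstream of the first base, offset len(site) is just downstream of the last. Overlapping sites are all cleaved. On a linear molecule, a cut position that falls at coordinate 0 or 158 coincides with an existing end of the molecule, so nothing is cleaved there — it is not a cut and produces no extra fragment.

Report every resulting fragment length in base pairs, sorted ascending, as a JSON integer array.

[6,7,7,7,7,7,8,9,9,10,11,12,13,13,13,19]

Per-enzyme occurrences:
  EstV CGATC/2: at [5] ⇒ [7]
  RvuIII GTACCT/0: at [13, 96] ⇒ [13, 96]
  GruIII GCCACA/0: at [30, 56, 63, 70, 109, 122] ⇒ [30, 56, 63, 70, 109, 122]
  YnoII GAAC/1: at [76, 144] ⇒ [77, 145]
  XjeII GTCCCAAT/1: at [21, 48, 85, 132] ⇒ [22, 49, 86, 133]

Pooled cuts: [7, 13, 22, 30, 49, 56, 63, 70, 77, 86, 96, 109, 122, 133, 145]

Fragment lengths:
  [0,7): 7 bp
  [7,13): 6 bp
  [13,22): 9 bp
  [22,30): 8 bp
  [30,49): 19 bp
  [49,56): 7 bp
  [56,63): 7 bp
  [63,70): 7 bp
  [70,77): 7 bp
  [77,86): 9 bp
  [86,96): 10 bp
  [96,109): 13 bp
  [109,122): 13 bp
  [122,133): 11 bp
  [133,145): 12 bp
  [145,158): 13 bp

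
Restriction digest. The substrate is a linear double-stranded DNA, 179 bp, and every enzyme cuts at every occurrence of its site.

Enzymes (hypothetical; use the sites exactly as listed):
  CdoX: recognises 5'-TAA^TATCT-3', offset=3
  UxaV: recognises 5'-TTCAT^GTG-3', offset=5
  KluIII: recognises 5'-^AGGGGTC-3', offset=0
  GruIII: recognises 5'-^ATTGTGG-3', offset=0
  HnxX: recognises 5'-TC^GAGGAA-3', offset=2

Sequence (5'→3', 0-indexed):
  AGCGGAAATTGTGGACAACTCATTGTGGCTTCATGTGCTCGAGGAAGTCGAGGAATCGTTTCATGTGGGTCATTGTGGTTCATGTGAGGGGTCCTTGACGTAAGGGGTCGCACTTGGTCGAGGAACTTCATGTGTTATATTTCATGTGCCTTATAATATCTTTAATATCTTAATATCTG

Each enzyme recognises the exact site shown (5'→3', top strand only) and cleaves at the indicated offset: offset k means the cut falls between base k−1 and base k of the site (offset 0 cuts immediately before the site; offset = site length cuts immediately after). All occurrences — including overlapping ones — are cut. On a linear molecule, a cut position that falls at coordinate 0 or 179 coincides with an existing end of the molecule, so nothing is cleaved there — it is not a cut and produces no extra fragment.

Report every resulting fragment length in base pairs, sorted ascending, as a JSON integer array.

[3,6,6,7,7,8,9,9,11,12,12,13,14,14,15,16,17]

Site scan:
  CdoX (TAATATCT, off=3): starts [153, 162, 170] → cuts [156, 165, 173]
  UxaV (TTCATGTG, off=5): starts [29, 59, 78, 126, 140] → cuts [34, 64, 83, 131, 145]
  KluIII (AGGGGTC, off=0): starts [86, 102] → cuts [86, 102]
  GruIII (ATTGTGG, off=0): starts [7, 21, 71] → cuts [7, 21, 71]
  HnxX (TCGAGGAA, off=2): starts [38, 47, 117] → cuts [40, 49, 119]

All cut coordinates (distinct, sorted): [7, 21, 34, 40, 49, 64, 71, 83, 86, 102, 119, 131, 145, 156, 165, 173]

Fragment lengths:
  [0,7): 7 bp
  [7,21): 14 bp
  [21,34): 13 bp
  [34,40): 6 bp
  [40,49): 9 bp
  [49,64): 15 bp
  [64,71): 7 bp
  [71,83): 12 bp
  [83,86): 3 bp
  [86,102): 16 bp
  [102,119): 17 bp
  [119,131): 12 bp
  [131,145): 14 bp
  [145,156): 11 bp
  [156,165): 9 bp
  [165,173): 8 bp
  [173,179): 6 bp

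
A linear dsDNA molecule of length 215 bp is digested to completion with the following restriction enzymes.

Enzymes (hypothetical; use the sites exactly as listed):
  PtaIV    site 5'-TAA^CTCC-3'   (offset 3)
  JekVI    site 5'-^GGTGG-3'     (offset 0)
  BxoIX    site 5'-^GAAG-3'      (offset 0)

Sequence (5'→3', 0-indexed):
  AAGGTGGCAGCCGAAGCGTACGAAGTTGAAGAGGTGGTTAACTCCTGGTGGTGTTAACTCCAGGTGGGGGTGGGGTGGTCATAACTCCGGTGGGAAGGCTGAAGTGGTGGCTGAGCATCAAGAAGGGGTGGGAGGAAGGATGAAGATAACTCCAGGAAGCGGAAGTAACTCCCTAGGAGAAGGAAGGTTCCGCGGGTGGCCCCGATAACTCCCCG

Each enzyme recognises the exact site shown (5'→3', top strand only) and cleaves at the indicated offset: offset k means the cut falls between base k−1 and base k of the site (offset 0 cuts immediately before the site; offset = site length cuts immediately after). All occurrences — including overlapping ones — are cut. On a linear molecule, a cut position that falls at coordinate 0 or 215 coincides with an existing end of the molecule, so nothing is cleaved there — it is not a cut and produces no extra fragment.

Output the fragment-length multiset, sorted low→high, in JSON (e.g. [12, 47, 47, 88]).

Scan for sites:
  PtaIV (TAACTCC, off=3): starts [38, 54, 81, 146, 165, 205] → cuts [41, 57, 84, 149, 168, 208]
  JekVI (GGTGG, off=0): starts [2, 32, 46, 62, 68, 73, 88, 105, 126, 194] → cuts [2, 32, 46, 62, 68, 73, 88, 105, 126, 194]
  BxoIX (GAAG, off=0): starts [12, 21, 27, 93, 100, 121, 134, 141, 155, 161, 178, 182] → cuts [12, 21, 27, 93, 100, 121, 134, 141, 155, 161, 178, 182]

Pooled cuts: [2, 12, 21, 27, 32, 41, 46, 57, 62, 68, 73, 84, 88, 93, 100, 105, 121, 126, 134, 141, 149, 155, 161, 168, 178, 182, 194, 208]

Fragments:
  [0,2): 2 bp
  [2,12): 10 bp
  [12,21): 9 bp
  [21,27): 6 bp
  [27,32): 5 bp
  [32,41): 9 bp
  [41,46): 5 bp
  [46,57): 11 bp
  [57,62): 5 bp
  [62,68): 6 bp
  [68,73): 5 bp
  [73,84): 11 bp
  [84,88): 4 bp
  [88,93): 5 bp
  [93,100): 7 bp
  [100,105): 5 bp
  [105,121): 16 bp
  [121,126): 5 bp
  [126,134): 8 bp
  [134,141): 7 bp
  [141,149): 8 bp
  [149,155): 6 bp
  [155,161): 6 bp
  [161,168): 7 bp
  [168,178): 10 bp
  [178,182): 4 bp
  [182,194): 12 bp
  [194,208): 14 bp
  [208,215): 7 bp

[2,4,4,5,5,5,5,5,5,5,6,6,6,6,7,7,7,7,8,8,9,9,10,10,11,11,12,14,16]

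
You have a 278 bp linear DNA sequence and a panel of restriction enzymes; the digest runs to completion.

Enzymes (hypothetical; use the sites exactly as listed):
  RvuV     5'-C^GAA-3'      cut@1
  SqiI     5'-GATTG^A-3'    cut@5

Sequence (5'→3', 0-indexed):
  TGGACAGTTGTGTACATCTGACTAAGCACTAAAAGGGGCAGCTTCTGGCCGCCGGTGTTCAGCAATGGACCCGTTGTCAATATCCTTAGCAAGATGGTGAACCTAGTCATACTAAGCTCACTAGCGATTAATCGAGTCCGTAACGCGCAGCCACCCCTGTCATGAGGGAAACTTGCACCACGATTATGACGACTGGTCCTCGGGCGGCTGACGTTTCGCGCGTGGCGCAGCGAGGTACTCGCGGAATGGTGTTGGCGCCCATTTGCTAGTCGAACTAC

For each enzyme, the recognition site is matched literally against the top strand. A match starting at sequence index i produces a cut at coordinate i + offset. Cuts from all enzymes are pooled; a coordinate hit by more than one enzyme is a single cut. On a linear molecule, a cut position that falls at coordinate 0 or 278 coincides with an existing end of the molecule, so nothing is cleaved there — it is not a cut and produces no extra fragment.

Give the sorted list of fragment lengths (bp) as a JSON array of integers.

Scan for sites:
  RvuV CGAA/1: at [270] ⇒ [271]
  SqiI (GATTGA, off=5): no sites

All cut coordinates (distinct, sorted): [271]

Fragment lengths:
  [0,271): 271 bp
  [271,278): 7 bp

[7,271]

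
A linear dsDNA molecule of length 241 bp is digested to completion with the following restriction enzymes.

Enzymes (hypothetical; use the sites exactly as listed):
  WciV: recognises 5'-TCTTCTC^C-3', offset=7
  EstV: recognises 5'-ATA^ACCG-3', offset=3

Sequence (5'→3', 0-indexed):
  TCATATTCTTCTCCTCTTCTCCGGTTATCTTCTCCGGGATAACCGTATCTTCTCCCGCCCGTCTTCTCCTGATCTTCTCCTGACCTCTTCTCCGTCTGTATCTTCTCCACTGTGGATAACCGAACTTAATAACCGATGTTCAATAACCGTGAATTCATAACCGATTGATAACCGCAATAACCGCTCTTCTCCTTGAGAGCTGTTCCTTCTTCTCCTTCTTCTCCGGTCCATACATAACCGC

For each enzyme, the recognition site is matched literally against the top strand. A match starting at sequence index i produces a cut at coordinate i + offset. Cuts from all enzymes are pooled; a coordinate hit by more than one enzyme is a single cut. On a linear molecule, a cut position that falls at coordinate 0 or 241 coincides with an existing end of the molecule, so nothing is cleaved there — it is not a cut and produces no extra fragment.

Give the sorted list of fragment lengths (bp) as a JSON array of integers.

Site scan:
  WciV (TCTTCTCC, off=7): starts [6, 14, 27, 47, 61, 72, 85, 100, 184, 207, 216] → cuts [13, 21, 34, 54, 68, 79, 92, 107, 191, 214, 223]
  EstV (ATAACCG, off=3): starts [38, 115, 128, 142, 156, 167, 176, 233] → cuts [41, 118, 131, 145, 159, 170, 179, 236]

All cut coordinates (distinct, sorted): [13, 21, 34, 41, 54, 68, 79, 92, 107, 118, 131, 145, 159, 170, 179, 191, 214, 223, 236]

Fragment lengths:
  [0,13): 13 bp
  [13,21): 8 bp
  [21,34): 13 bp
  [34,41): 7 bp
  [41,54): 13 bp
  [54,68): 14 bp
  [68,79): 11 bp
  [79,92): 13 bp
  [92,107): 15 bp
  [107,118): 11 bp
  [118,131): 13 bp
  [131,145): 14 bp
  [145,159): 14 bp
  [159,170): 11 bp
  [170,179): 9 bp
  [179,191): 12 bp
  [191,214): 23 bp
  [214,223): 9 bp
  [223,236): 13 bp
  [236,241): 5 bp

[5,7,8,9,9,11,11,11,12,13,13,13,13,13,13,14,14,14,15,23]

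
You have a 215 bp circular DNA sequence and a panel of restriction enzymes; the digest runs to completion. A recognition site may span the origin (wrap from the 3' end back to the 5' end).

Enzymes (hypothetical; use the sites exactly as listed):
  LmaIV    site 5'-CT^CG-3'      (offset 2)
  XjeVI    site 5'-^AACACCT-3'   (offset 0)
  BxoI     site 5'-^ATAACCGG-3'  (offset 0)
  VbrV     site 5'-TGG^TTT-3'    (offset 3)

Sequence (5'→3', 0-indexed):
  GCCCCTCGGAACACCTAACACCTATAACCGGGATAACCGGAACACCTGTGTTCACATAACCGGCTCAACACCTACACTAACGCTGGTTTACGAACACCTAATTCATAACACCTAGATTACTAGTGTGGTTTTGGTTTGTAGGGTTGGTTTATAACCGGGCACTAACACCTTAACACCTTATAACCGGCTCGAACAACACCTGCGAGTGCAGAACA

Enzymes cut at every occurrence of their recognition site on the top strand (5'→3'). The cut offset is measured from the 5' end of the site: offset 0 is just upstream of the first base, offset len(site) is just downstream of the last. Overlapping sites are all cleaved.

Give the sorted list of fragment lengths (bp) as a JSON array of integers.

Site scan:
  LmaIV CTCG/2: at [4, 187] ⇒ [6, 189]
  XjeVI AACACCT/0: at [9, 16, 40, 66, 92, 106, 163, 171, 194] ⇒ [9, 16, 40, 66, 92, 106, 163, 171, 194]
  BxoI ATAACCGG/0: at [23, 32, 55, 150, 179] ⇒ [23, 32, 55, 150, 179]
  VbrV TGGTTT/3: at [83, 125, 131, 144] ⇒ [86, 128, 134, 147]

Pooled cuts: [6, 9, 16, 23, 32, 40, 55, 66, 86, 92, 106, 128, 134, 147, 150, 163, 171, 179, 189, 194]

Fragments:
  6→9: 3 bp
  9→16: 7 bp
  16→23: 7 bp
  23→32: 9 bp
  32→40: 8 bp
  40→55: 15 bp
  55→66: 11 bp
  66→86: 20 bp
  86→92: 6 bp
  92→106: 14 bp
  106→128: 22 bp
  128→134: 6 bp
  134→147: 13 bp
  147→150: 3 bp
  150→163: 13 bp
  163→171: 8 bp
  171→179: 8 bp
  179→189: 10 bp
  189→194: 5 bp
  194→6 (wrap): 215-194+6 = 27 bp

[3,3,5,6,6,7,7,8,8,8,9,10,11,13,13,14,15,20,22,27]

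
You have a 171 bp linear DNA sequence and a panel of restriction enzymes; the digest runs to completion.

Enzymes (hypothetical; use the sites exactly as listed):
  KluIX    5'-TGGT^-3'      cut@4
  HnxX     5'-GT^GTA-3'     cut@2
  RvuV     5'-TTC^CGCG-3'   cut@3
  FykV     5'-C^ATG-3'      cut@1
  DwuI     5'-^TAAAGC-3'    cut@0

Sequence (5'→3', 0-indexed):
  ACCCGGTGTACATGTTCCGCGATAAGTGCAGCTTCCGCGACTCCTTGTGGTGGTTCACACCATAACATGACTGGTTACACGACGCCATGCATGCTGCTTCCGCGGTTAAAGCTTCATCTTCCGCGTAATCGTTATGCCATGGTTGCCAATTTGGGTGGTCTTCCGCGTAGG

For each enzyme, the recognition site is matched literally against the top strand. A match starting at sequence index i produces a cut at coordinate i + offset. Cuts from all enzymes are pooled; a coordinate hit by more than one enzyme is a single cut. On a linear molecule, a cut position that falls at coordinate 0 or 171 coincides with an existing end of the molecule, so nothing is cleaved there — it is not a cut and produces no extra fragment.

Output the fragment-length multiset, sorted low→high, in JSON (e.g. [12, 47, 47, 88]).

[3,4,4,4,5,6,6,7,8,9,10,11,12,15,16,16,17,18]

Scan for sites:
  KluIX TGGT/4: at [47, 50, 71, 139, 155] ⇒ [51, 54, 75, 143, 159]
  HnxX GTGTA/2: at [5] ⇒ [7]
  RvuV TTCCGCG/3: at [14, 32, 97, 118, 160] ⇒ [17, 35, 100, 121, 163]
  FykV CATG/1: at [10, 65, 85, 89, 137] ⇒ [11, 66, 86, 90, 138]
  DwuI TAAAGC/0: at [106] ⇒ [106]

Pooled cuts: [7, 11, 17, 35, 51, 54, 66, 75, 86, 90, 100, 106, 121, 138, 143, 159, 163]

Fragments:
  [0,7): 7 bp
  [7,11): 4 bp
  [11,17): 6 bp
  [17,35): 18 bp
  [35,51): 16 bp
  [51,54): 3 bp
  [54,66): 12 bp
  [66,75): 9 bp
  [75,86): 11 bp
  [86,90): 4 bp
  [90,100): 10 bp
  [100,106): 6 bp
  [106,121): 15 bp
  [121,138): 17 bp
  [138,143): 5 bp
  [143,159): 16 bp
  [159,163): 4 bp
  [163,171): 8 bp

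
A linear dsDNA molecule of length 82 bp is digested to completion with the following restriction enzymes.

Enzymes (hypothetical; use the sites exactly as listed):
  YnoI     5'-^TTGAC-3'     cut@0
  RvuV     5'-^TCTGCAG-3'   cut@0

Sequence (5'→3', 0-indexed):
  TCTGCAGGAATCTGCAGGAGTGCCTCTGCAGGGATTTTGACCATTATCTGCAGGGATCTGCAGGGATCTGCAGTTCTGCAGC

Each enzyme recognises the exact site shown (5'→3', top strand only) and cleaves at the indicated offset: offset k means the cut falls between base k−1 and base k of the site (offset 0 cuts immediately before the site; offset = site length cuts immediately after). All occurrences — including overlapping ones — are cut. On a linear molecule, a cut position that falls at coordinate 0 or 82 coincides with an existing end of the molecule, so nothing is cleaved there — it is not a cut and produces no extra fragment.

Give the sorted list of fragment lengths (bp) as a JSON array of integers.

Site scan:
  YnoI TTGAC/0: at [36] ⇒ [36]
  RvuV TCTGCAG/0: at [0, 10, 24, 46, 56, 66, 74] ⇒ [10, 24, 46, 56, 66, 74] (position 0 is a terminus of the linear molecule — no cut)

All cut coordinates (distinct, sorted): [10, 24, 36, 46, 56, 66, 74]

Fragment lengths:
  [0,10): 10 bp
  [10,24): 14 bp
  [24,36): 12 bp
  [36,46): 10 bp
  [46,56): 10 bp
  [56,66): 10 bp
  [66,74): 8 bp
  [74,82): 8 bp

[8,8,10,10,10,10,12,14]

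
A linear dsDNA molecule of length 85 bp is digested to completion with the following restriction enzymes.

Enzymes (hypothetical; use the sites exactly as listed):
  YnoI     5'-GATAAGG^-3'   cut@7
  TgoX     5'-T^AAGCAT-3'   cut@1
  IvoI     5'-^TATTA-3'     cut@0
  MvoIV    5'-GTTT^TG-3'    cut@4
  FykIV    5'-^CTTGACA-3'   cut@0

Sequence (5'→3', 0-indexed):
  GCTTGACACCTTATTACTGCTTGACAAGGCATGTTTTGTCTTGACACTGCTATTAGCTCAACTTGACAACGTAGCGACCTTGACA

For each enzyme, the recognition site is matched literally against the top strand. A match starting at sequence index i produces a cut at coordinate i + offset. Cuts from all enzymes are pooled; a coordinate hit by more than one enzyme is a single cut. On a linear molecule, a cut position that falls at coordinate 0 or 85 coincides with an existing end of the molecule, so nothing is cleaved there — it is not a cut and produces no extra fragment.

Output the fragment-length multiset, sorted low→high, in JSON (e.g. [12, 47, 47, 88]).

[1,3,7,8,10,11,11,17,17]

Per-enzyme occurrences:
  YnoI (GATAAGG, off=7): no sites
  TgoX (TAAGCAT, off=1): no sites
  IvoI (TATTA, off=0): starts [11, 50] → cuts [11, 50]
  MvoIV (GTTTTG, off=4): starts [32] → cuts [36]
  FykIV (CTTGACA, off=0): starts [1, 19, 39, 61, 78] → cuts [1, 19, 39, 61, 78]

All cut coordinates (distinct, sorted): [1, 11, 19, 36, 39, 50, 61, 78]

Fragments:
  [0,1): 1 bp
  [1,11): 10 bp
  [11,19): 8 bp
  [19,36): 17 bp
  [36,39): 3 bp
  [39,50): 11 bp
  [50,61): 11 bp
  [61,78): 17 bp
  [78,85): 7 bp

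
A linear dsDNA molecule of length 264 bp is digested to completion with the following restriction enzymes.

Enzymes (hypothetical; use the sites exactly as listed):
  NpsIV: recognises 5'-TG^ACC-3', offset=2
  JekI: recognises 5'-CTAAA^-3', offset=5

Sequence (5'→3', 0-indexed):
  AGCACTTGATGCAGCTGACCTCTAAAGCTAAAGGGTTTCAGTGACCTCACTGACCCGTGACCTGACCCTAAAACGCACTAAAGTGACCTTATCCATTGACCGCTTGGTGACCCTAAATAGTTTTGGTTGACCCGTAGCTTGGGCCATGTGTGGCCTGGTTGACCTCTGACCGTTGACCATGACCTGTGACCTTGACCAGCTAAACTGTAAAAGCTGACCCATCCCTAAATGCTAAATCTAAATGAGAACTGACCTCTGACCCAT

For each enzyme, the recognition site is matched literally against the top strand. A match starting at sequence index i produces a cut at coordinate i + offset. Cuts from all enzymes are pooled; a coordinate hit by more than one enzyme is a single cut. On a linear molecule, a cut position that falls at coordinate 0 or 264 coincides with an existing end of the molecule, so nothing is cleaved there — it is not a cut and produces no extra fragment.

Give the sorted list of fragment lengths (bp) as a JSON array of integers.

Site scan:
  NpsIV (TGACC, off=2): starts [15, 41, 50, 57, 62, 83, 96, 107, 127, 159, 166, 173, 179, 186, 192, 214, 249, 256] → cuts [17, 43, 52, 59, 64, 85, 98, 109, 129, 161, 168, 175, 181, 188, 194, 216, 251, 258]
  JekI (CTAAA, off=5): starts [21, 27, 67, 77, 112, 199, 224, 231, 237] → cuts [26, 32, 72, 82, 117, 204, 229, 236, 242]

Pooled cuts: [17, 26, 32, 43, 52, 59, 64, 72, 82, 85, 98, 109, 117, 129, 161, 168, 175, 181, 188, 194, 204, 216, 229, 236, 242, 251, 258]

Fragment lengths:
  [0,17): 17 bp
  [17,26): 9 bp
  [26,32): 6 bp
  [32,43): 11 bp
  [43,52): 9 bp
  [52,59): 7 bp
  [59,64): 5 bp
  [64,72): 8 bp
  [72,82): 10 bp
  [82,85): 3 bp
  [85,98): 13 bp
  [98,109): 11 bp
  [109,117): 8 bp
  [117,129): 12 bp
  [129,161): 32 bp
  [161,168): 7 bp
  [168,175): 7 bp
  [175,181): 6 bp
  [181,188): 7 bp
  [188,194): 6 bp
  [194,204): 10 bp
  [204,216): 12 bp
  [216,229): 13 bp
  [229,236): 7 bp
  [236,242): 6 bp
  [242,251): 9 bp
  [251,258): 7 bp
  [258,264): 6 bp

[3,5,6,6,6,6,6,7,7,7,7,7,7,8,8,9,9,9,10,10,11,11,12,12,13,13,17,32]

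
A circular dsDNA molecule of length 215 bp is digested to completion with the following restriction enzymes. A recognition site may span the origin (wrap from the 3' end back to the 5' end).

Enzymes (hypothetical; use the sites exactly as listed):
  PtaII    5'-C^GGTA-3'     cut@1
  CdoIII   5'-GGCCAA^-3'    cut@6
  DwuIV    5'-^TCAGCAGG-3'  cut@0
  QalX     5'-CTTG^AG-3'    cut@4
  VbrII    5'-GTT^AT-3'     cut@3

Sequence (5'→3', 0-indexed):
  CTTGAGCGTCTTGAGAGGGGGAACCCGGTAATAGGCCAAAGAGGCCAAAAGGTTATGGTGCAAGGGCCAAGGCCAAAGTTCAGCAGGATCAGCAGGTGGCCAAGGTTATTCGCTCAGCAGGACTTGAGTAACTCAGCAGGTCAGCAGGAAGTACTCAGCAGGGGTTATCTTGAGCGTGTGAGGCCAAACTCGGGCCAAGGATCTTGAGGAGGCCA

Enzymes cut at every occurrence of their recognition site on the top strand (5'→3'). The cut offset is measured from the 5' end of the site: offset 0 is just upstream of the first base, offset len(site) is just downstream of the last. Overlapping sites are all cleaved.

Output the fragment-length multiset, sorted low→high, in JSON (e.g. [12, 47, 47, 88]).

[3,4,6,6,6,6,6,8,8,9,9,9,11,12,13,13,13,13,14,15,15,16]

Site scan:
  PtaII CGGTA/1: at [25] ⇒ [26]
  CdoIII GGCCAA/6: at [33, 42, 64, 70, 97, 181, 192] ⇒ [39, 48, 70, 76, 103, 187, 198]
  DwuIV TCAGCAGG/0: at [79, 88, 113, 132, 140, 154] ⇒ [79, 88, 113, 132, 140, 154]
  QalX CTTGAG/4: at [0, 9, 122, 168, 202] ⇒ [4, 13, 126, 172, 206]
  VbrII GTTAT/3: at [51, 104, 163] ⇒ [54, 107, 166]

Pooled cuts: [4, 13, 26, 39, 48, 54, 70, 76, 79, 88, 103, 107, 113, 126, 132, 140, 154, 166, 172, 187, 198, 206]

Fragment lengths:
  4→13: 9 bp
  13→26: 13 bp
  26→39: 13 bp
  39→48: 9 bp
  48→54: 6 bp
  54→70: 16 bp
  70→76: 6 bp
  76→79: 3 bp
  79→88: 9 bp
  88→103: 15 bp
  103→107: 4 bp
  107→113: 6 bp
  113→126: 13 bp
  126→132: 6 bp
  132→140: 8 bp
  140→154: 14 bp
  154→166: 12 bp
  166→172: 6 bp
  172→187: 15 bp
  187→198: 11 bp
  198→206: 8 bp
  206→4 (wrap): 215-206+4 = 13 bp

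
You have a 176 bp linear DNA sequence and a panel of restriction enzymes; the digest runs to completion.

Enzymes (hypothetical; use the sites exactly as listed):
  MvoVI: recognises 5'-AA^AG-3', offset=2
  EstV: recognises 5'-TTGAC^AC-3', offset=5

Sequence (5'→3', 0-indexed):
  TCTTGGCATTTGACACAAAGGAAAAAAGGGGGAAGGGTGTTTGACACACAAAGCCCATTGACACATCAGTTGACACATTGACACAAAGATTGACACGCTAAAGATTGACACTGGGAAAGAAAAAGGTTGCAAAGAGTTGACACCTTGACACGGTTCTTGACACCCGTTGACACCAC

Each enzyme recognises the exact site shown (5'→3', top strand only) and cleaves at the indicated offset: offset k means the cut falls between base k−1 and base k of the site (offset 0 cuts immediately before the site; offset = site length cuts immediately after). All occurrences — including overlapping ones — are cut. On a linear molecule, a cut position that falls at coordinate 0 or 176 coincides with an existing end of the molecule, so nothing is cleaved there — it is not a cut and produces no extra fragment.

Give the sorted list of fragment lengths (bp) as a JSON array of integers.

[4,4,5,6,6,7,8,8,8,8,8,8,9,9,10,11,12,12,14,19]

Site scan:
  MvoVI AAAG/2: at [16, 24, 49, 84, 99, 115, 121, 130] ⇒ [18, 26, 51, 86, 101, 117, 123, 132]
  EstV TTGACAC/5: at [9, 40, 57, 69, 77, 89, 104, 136, 144, 156, 166] ⇒ [14, 45, 62, 74, 82, 94, 109, 141, 149, 161, 171]

All cut coordinates (distinct, sorted): [14, 18, 26, 45, 51, 62, 74, 82, 86, 94, 101, 109, 117, 123, 132, 141, 149, 161, 171]

Fragment lengths:
  [0,14): 14 bp
  [14,18): 4 bp
  [18,26): 8 bp
  [26,45): 19 bp
  [45,51): 6 bp
  [51,62): 11 bp
  [62,74): 12 bp
  [74,82): 8 bp
  [82,86): 4 bp
  [86,94): 8 bp
  [94,101): 7 bp
  [101,109): 8 bp
  [109,117): 8 bp
  [117,123): 6 bp
  [123,132): 9 bp
  [132,141): 9 bp
  [141,149): 8 bp
  [149,161): 12 bp
  [161,171): 10 bp
  [171,176): 5 bp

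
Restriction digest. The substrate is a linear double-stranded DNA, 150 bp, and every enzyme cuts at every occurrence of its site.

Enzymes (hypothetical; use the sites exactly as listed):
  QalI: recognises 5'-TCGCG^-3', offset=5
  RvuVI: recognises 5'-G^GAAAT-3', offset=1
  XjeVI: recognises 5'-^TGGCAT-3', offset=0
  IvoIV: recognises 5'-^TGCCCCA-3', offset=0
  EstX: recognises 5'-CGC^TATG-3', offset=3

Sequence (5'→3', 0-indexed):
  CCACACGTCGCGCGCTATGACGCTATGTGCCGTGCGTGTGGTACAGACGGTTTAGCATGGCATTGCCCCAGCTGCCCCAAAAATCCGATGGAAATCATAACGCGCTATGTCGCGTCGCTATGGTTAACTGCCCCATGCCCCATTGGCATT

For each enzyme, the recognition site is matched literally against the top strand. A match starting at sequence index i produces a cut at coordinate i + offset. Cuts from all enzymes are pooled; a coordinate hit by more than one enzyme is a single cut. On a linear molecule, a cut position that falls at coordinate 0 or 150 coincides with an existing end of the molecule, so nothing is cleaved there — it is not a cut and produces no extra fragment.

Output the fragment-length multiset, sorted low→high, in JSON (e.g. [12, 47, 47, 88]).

Per-enzyme occurrences:
  QalI TCGCG/5: at [7, 109] ⇒ [12, 114]
  RvuVI GGAAAT/1: at [89] ⇒ [90]
  XjeVI TGGCAT/0: at [57, 143] ⇒ [57, 143]
  IvoIV TGCCCCA/0: at [63, 72, 128, 135] ⇒ [63, 72, 128, 135]
  EstX CGCTATG/3: at [12, 20, 102, 115] ⇒ [15, 23, 105, 118]

All cut coordinates (distinct, sorted): [12, 15, 23, 57, 63, 72, 90, 105, 114, 118, 128, 135, 143]

Fragment lengths:
  [0,12): 12 bp
  [12,15): 3 bp
  [15,23): 8 bp
  [23,57): 34 bp
  [57,63): 6 bp
  [63,72): 9 bp
  [72,90): 18 bp
  [90,105): 15 bp
  [105,114): 9 bp
  [114,118): 4 bp
  [118,128): 10 bp
  [128,135): 7 bp
  [135,143): 8 bp
  [143,150): 7 bp

[3,4,6,7,7,8,8,9,9,10,12,15,18,34]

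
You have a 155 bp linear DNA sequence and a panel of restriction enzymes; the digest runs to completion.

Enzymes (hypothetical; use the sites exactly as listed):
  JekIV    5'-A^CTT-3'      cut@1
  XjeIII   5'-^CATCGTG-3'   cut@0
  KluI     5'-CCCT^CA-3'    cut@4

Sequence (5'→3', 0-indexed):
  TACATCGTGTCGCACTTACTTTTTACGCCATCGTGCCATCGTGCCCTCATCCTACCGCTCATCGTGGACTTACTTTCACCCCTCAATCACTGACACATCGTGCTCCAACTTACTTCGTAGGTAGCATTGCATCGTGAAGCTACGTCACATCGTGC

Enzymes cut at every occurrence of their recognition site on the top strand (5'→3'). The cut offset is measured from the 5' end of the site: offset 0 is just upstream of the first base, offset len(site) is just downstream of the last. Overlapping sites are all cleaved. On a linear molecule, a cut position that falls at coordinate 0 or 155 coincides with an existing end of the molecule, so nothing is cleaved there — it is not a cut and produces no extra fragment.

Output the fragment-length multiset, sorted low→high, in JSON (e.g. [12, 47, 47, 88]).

Scan for sites:
  JekIV ACTT/1: at [13, 17, 67, 71, 107, 111] ⇒ [14, 18, 68, 72, 108, 112]
  XjeIII CATCGTG/0: at [2, 28, 36, 59, 95, 129, 147] ⇒ [2, 28, 36, 59, 95, 129, 147]
  KluI CCCTCA/4: at [43, 79] ⇒ [47, 83]

Pooled cuts: [2, 14, 18, 28, 36, 47, 59, 68, 72, 83, 95, 108, 112, 129, 147]

Fragment lengths:
  [0,2): 2 bp
  [2,14): 12 bp
  [14,18): 4 bp
  [18,28): 10 bp
  [28,36): 8 bp
  [36,47): 11 bp
  [47,59): 12 bp
  [59,68): 9 bp
  [68,72): 4 bp
  [72,83): 11 bp
  [83,95): 12 bp
  [95,108): 13 bp
  [108,112): 4 bp
  [112,129): 17 bp
  [129,147): 18 bp
  [147,155): 8 bp

[2,4,4,4,8,8,9,10,11,11,12,12,12,13,17,18]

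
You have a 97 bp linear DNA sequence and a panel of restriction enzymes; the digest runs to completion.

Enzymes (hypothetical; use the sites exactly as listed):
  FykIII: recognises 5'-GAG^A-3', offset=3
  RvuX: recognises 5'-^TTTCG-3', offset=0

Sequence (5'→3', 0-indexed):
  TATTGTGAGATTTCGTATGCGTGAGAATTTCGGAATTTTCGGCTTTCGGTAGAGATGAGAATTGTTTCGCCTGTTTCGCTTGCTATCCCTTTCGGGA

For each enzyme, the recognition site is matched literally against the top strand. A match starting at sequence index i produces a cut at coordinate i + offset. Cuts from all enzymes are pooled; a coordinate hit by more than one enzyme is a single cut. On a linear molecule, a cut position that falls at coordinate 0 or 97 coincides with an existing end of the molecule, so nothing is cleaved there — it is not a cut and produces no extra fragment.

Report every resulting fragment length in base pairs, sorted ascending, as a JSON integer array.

Site scan:
  FykIII (GAGA, off=3): starts [6, 22, 51, 56] → cuts [9, 25, 54, 59]
  RvuX (TTTCG, off=0): starts [10, 27, 36, 43, 64, 73, 89] → cuts [10, 27, 36, 43, 64, 73, 89]

Pooled cuts: [9, 10, 25, 27, 36, 43, 54, 59, 64, 73, 89]

Fragment lengths:
  [0,9): 9 bp
  [9,10): 1 bp
  [10,25): 15 bp
  [25,27): 2 bp
  [27,36): 9 bp
  [36,43): 7 bp
  [43,54): 11 bp
  [54,59): 5 bp
  [59,64): 5 bp
  [64,73): 9 bp
  [73,89): 16 bp
  [89,97): 8 bp

[1,2,5,5,7,8,9,9,9,11,15,16]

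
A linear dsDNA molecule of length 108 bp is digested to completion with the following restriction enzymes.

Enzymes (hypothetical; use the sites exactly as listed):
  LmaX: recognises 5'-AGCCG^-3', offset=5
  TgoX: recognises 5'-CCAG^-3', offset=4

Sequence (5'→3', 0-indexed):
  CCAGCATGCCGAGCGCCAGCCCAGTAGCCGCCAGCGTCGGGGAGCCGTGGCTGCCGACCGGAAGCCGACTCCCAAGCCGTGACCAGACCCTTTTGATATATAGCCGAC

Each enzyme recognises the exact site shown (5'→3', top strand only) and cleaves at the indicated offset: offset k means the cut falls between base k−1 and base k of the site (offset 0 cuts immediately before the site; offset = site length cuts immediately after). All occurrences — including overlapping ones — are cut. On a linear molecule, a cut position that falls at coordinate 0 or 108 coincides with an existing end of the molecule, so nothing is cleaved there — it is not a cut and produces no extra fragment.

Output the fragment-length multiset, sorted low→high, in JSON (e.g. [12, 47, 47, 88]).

[2,4,4,5,6,7,12,13,15,20,20]

Scan for sites:
  LmaX AGCCG/5: at [25, 42, 62, 74, 101] ⇒ [30, 47, 67, 79, 106]
  TgoX CCAG/4: at [0, 15, 20, 30, 82] ⇒ [4, 19, 24, 34, 86]

Pooled cuts: [4, 19, 24, 30, 34, 47, 67, 79, 86, 106]

Fragments:
  [0,4): 4 bp
  [4,19): 15 bp
  [19,24): 5 bp
  [24,30): 6 bp
  [30,34): 4 bp
  [34,47): 13 bp
  [47,67): 20 bp
  [67,79): 12 bp
  [79,86): 7 bp
  [86,106): 20 bp
  [106,108): 2 bp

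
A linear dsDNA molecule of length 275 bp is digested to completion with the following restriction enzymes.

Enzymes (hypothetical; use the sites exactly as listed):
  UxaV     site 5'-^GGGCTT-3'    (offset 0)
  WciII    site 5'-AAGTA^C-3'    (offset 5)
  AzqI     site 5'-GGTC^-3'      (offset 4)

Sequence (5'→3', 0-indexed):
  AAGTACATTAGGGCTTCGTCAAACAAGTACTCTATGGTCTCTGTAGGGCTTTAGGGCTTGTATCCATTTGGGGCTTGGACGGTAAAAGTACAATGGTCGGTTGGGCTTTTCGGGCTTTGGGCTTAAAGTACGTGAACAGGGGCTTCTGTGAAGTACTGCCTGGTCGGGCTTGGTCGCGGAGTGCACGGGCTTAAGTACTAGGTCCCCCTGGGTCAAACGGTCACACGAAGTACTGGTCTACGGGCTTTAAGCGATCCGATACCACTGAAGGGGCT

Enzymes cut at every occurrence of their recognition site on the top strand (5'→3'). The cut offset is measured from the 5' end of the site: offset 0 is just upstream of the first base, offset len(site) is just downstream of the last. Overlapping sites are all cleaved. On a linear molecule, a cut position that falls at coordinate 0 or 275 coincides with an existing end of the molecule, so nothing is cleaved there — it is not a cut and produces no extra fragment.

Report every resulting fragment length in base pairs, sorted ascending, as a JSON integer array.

Site scan:
  UxaV GGGCTT/0: at [10, 45, 53, 70, 102, 111, 118, 139, 165, 186, 241] ⇒ [10, 45, 53, 70, 102, 111, 118, 139, 165, 186, 241]
  WciII AAGTAC/5: at [0, 24, 85, 125, 150, 192, 227] ⇒ [5, 29, 90, 130, 155, 197, 232]
  AzqI GGTC/4: at [35, 94, 161, 171, 200, 210, 218, 234] ⇒ [39, 98, 165, 175, 204, 214, 222, 238]

All cut coordinates (distinct, sorted): [5, 10, 29, 39, 45, 53, 70, 90, 98, 102, 111, 118, 130, 139, 155, 165, 175, 186, 197, 204, 214, 222, 232, 238, 241]

Fragments:
  [0,5): 5 bp
  [5,10): 5 bp
  [10,29): 19 bp
  [29,39): 10 bp
  [39,45): 6 bp
  [45,53): 8 bp
  [53,70): 17 bp
  [70,90): 20 bp
  [90,98): 8 bp
  [98,102): 4 bp
  [102,111): 9 bp
  [111,118): 7 bp
  [118,130): 12 bp
  [130,139): 9 bp
  [139,155): 16 bp
  [155,165): 10 bp
  [165,175): 10 bp
  [175,186): 11 bp
  [186,197): 11 bp
  [197,204): 7 bp
  [204,214): 10 bp
  [214,222): 8 bp
  [222,232): 10 bp
  [232,238): 6 bp
  [238,241): 3 bp
  [241,275): 34 bp

[3,4,5,5,6,6,7,7,8,8,8,9,9,10,10,10,10,10,11,11,12,16,17,19,20,34]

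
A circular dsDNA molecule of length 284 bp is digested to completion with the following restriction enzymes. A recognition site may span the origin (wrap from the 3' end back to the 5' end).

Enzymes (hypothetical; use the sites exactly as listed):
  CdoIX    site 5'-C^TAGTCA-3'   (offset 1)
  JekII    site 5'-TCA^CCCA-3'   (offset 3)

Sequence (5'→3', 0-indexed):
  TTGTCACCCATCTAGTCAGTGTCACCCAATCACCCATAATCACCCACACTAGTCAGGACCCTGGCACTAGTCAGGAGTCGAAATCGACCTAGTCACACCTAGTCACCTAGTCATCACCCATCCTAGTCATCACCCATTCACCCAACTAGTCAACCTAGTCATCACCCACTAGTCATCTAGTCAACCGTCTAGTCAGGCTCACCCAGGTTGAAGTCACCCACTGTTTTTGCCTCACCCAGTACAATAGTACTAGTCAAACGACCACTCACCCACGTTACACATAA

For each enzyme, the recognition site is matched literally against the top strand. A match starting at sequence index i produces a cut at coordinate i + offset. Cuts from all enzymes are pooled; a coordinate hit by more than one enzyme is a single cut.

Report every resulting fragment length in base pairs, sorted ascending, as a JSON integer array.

[5,6,6,7,7,8,8,8,8,9,9,9,9,10,10,12,12,12,15,16,18,18,18,22,22]

Site scan:
  CdoIX (CTAGTCA, off=1): starts [11, 48, 66, 88, 98, 106, 122, 145, 154, 168, 176, 188, 249] → cuts [12, 49, 67, 89, 99, 107, 123, 146, 155, 169, 177, 189, 250]
  JekII (TCACCCA, off=3): starts [3, 21, 29, 39, 113, 129, 137, 161, 198, 213, 231, 265] → cuts [6, 24, 32, 42, 116, 132, 140, 164, 201, 216, 234, 268]

All cut coordinates (distinct, sorted): [6, 12, 24, 32, 42, 49, 67, 89, 99, 107, 116, 123, 132, 140, 146, 155, 164, 169, 177, 189, 201, 216, 234, 250, 268]

Fragment lengths:
  6→12: 6 bp
  12→24: 12 bp
  24→32: 8 bp
  32→42: 10 bp
  42→49: 7 bp
  49→67: 18 bp
  67→89: 22 bp
  89→99: 10 bp
  99→107: 8 bp
  107→116: 9 bp
  116→123: 7 bp
  123→132: 9 bp
  132→140: 8 bp
  140→146: 6 bp
  146→155: 9 bp
  155→164: 9 bp
  164→169: 5 bp
  169→177: 8 bp
  177→189: 12 bp
  189→201: 12 bp
  201→216: 15 bp
  216→234: 18 bp
  234→250: 16 bp
  250→268: 18 bp
  268→6 (wrap): 284-268+6 = 22 bp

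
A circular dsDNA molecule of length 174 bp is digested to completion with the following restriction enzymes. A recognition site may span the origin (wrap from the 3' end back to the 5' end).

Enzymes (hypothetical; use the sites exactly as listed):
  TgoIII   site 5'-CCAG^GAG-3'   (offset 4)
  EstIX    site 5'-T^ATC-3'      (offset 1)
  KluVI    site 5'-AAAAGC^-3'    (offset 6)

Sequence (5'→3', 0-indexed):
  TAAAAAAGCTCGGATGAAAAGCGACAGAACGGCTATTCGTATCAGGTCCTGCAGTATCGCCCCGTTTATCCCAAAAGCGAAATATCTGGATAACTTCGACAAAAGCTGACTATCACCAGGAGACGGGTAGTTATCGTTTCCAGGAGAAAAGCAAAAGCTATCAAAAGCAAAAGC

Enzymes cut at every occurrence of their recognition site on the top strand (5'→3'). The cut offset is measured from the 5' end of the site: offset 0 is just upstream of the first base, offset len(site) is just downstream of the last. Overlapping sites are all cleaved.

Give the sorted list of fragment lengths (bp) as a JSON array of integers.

[1,5,5,6,6,8,9,9,9,11,11,12,13,13,15,18,23]

Scan for sites:
  TgoIII (CCAGGAG, off=4): starts [115, 139] → cuts [119, 143]
  EstIX (TATC, off=1): starts [39, 54, 66, 82, 110, 131, 158] → cuts [40, 55, 67, 83, 111, 132, 159]
  KluVI (AAAAGC, off=6): starts [3, 16, 72, 100, 146, 152, 162, 168] → cuts [0, 9, 22, 78, 106, 152, 158, 168]

All cut coordinates (distinct, sorted): [0, 9, 22, 40, 55, 67, 78, 83, 106, 111, 119, 132, 143, 152, 158, 159, 168]

Fragments:
  0→9: 9 bp
  9→22: 13 bp
  22→40: 18 bp
  40→55: 15 bp
  55→67: 12 bp
  67→78: 11 bp
  78→83: 5 bp
  83→106: 23 bp
  106→111: 5 bp
  111→119: 8 bp
  119→132: 13 bp
  132→143: 11 bp
  143→152: 9 bp
  152→158: 6 bp
  158→159: 1 bp
  159→168: 9 bp
  168→0 (wrap): 174-168+0 = 6 bp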